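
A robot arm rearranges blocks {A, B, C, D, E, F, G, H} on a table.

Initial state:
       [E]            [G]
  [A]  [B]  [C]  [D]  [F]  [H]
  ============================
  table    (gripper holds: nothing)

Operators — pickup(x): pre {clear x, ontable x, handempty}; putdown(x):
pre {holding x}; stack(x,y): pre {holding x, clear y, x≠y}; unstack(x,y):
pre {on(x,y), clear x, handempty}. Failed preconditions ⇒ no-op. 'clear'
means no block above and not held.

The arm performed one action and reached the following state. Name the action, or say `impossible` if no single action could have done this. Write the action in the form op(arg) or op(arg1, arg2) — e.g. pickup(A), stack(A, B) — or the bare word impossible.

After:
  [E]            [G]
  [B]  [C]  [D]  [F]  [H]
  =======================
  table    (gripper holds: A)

pickup(A)

target: towers=[B/E; C; D; F/G; H] holding=A
     unstack(G, F) → towers=[A; B/E; C; D; F; H] holding=G
         pickup(A) → towers=[B/E; C; D; F/G; H] holding=A  ← match
     unstack(E, B) → towers=[A; B; C; D; F/G; H] holding=E
         pickup(H) → towers=[A; B/E; C; D; F/G] holding=H
         pickup(D) → towers=[A; B/E; C; F/G; H] holding=D
         pickup(C) → towers=[A; B/E; D; F/G; H] holding=C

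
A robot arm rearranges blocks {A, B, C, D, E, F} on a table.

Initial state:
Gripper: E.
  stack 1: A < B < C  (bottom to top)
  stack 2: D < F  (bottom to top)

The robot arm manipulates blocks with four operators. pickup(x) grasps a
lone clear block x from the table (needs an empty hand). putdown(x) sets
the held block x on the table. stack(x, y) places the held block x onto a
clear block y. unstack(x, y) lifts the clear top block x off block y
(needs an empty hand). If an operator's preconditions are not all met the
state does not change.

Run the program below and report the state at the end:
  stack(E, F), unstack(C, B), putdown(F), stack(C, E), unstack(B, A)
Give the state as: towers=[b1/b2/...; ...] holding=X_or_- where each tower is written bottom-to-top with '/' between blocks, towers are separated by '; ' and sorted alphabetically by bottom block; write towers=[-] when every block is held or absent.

towers=[A; D/F/E/C] holding=B

step 1 (stack(E, F)): towers=[A/B/C; D/F/E] holding=-
step 2 (unstack(C, B)): towers=[A/B; D/F/E] holding=C
step 3 (putdown(F)) [no-op]: towers=[A/B; D/F/E] holding=C
step 4 (stack(C, E)): towers=[A/B; D/F/E/C] holding=-
step 5 (unstack(B, A)): towers=[A; D/F/E/C] holding=B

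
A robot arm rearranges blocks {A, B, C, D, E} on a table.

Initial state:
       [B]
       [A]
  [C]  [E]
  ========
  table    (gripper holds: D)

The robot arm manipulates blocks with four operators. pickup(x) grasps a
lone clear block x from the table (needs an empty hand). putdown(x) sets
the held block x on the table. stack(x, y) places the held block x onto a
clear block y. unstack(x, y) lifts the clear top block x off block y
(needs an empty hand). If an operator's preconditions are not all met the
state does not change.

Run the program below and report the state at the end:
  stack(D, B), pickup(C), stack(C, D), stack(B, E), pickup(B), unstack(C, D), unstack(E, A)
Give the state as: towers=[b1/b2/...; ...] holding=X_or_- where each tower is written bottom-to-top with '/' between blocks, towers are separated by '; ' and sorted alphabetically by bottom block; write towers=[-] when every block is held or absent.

towers=[E/A/B/D] holding=C

step 1 (stack(D, B)): towers=[C; E/A/B/D] holding=-
step 2 (pickup(C)): towers=[E/A/B/D] holding=C
step 3 (stack(C, D)): towers=[E/A/B/D/C] holding=-
step 4 (stack(B, E)) [no-op]: towers=[E/A/B/D/C] holding=-
step 5 (pickup(B)) [no-op]: towers=[E/A/B/D/C] holding=-
step 6 (unstack(C, D)): towers=[E/A/B/D] holding=C
step 7 (unstack(E, A)) [no-op]: towers=[E/A/B/D] holding=C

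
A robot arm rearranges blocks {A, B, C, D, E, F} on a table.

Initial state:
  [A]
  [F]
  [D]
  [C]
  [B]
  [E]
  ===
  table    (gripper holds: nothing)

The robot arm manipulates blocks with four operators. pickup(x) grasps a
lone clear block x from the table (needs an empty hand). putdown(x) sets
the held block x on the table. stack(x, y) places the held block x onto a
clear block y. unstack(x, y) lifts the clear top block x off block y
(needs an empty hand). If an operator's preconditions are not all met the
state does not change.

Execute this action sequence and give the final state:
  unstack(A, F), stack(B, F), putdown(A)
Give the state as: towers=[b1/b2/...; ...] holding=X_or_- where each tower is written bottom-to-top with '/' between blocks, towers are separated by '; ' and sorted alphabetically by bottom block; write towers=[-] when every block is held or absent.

towers=[A; E/B/C/D/F] holding=-

step 1 (unstack(A, F)): towers=[E/B/C/D/F] holding=A
step 2 (stack(B, F)) [no-op]: towers=[E/B/C/D/F] holding=A
step 3 (putdown(A)): towers=[A; E/B/C/D/F] holding=-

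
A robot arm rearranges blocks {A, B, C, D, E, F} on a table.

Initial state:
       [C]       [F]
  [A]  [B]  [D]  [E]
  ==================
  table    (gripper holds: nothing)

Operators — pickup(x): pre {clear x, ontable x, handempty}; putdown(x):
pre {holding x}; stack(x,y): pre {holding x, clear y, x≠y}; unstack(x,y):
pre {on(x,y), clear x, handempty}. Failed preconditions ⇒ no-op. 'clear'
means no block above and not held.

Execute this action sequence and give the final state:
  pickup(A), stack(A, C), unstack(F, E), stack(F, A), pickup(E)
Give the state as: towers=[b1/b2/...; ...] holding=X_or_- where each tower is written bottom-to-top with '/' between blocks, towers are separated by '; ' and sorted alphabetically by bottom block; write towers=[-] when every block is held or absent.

towers=[B/C/A/F; D] holding=E

step 1 (pickup(A)): towers=[B/C; D; E/F] holding=A
step 2 (stack(A, C)): towers=[B/C/A; D; E/F] holding=-
step 3 (unstack(F, E)): towers=[B/C/A; D; E] holding=F
step 4 (stack(F, A)): towers=[B/C/A/F; D; E] holding=-
step 5 (pickup(E)): towers=[B/C/A/F; D] holding=E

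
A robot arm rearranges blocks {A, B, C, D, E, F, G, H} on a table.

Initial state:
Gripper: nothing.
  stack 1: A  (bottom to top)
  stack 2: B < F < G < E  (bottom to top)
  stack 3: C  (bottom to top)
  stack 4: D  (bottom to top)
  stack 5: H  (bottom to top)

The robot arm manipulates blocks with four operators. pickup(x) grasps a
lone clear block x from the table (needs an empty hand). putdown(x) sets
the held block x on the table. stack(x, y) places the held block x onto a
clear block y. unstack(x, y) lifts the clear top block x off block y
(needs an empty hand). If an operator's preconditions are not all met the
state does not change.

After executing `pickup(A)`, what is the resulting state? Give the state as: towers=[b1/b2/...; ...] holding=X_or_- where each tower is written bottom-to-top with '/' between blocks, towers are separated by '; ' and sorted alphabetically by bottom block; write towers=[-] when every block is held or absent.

towers=[B/F/G/E; C; D; H] holding=A

before: towers=[A; B/F/G/E; C; D; H] holding=-
pre[pickup(A)]: clear(A) ok, ontable(A) ok, handempty ok
all met → apply pickup(A)
after:  towers=[B/F/G/E; C; D; H] holding=A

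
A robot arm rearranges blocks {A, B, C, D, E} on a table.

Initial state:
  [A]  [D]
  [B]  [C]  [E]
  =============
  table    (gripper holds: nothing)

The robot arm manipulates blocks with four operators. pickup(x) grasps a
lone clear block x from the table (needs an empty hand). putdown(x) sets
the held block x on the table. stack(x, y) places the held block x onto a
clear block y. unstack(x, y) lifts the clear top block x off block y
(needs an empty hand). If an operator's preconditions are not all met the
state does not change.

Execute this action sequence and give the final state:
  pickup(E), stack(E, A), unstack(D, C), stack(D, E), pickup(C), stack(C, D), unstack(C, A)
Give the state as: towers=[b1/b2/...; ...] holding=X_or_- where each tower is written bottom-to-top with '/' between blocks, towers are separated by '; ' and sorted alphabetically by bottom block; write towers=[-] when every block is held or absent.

towers=[B/A/E/D/C] holding=-

step 1 (pickup(E)): towers=[B/A; C/D] holding=E
step 2 (stack(E, A)): towers=[B/A/E; C/D] holding=-
step 3 (unstack(D, C)): towers=[B/A/E; C] holding=D
step 4 (stack(D, E)): towers=[B/A/E/D; C] holding=-
step 5 (pickup(C)): towers=[B/A/E/D] holding=C
step 6 (stack(C, D)): towers=[B/A/E/D/C] holding=-
step 7 (unstack(C, A)) [no-op]: towers=[B/A/E/D/C] holding=-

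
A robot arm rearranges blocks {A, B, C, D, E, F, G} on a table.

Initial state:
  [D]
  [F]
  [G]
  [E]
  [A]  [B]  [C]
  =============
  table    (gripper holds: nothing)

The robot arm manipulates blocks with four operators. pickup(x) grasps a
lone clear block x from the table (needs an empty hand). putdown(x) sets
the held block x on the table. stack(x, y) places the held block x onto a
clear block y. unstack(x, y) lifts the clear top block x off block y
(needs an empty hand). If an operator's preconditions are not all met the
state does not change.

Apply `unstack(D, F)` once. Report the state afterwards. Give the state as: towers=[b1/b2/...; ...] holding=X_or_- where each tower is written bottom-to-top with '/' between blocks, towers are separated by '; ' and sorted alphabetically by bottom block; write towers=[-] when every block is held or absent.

towers=[A/E/G/F; B; C] holding=D

before: towers=[A/E/G/F/D; B; C] holding=-
pre[unstack(D, F)]: on(D,F) yes, clear(D) yes, handempty yes
all met → apply unstack(D, F)
after:  towers=[A/E/G/F; B; C] holding=D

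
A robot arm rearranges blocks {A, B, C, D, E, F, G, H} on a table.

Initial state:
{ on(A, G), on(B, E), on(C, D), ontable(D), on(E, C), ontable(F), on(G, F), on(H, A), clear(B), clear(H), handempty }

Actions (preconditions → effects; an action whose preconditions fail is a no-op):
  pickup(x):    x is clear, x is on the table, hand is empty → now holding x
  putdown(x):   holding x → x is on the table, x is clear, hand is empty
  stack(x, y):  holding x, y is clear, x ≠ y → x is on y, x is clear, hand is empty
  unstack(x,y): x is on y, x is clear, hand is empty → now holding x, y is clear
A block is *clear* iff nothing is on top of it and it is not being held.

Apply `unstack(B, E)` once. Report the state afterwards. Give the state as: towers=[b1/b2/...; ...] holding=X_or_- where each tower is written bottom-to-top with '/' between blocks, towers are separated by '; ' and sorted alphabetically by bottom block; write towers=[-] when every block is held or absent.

before: towers=[D/C/E/B; F/G/A/H] holding=-
pre[unstack(B, E)]: on(B,E) ✓, clear(B) ✓, handempty ✓
all met → apply unstack(B, E)
after:  towers=[D/C/E; F/G/A/H] holding=B

towers=[D/C/E; F/G/A/H] holding=B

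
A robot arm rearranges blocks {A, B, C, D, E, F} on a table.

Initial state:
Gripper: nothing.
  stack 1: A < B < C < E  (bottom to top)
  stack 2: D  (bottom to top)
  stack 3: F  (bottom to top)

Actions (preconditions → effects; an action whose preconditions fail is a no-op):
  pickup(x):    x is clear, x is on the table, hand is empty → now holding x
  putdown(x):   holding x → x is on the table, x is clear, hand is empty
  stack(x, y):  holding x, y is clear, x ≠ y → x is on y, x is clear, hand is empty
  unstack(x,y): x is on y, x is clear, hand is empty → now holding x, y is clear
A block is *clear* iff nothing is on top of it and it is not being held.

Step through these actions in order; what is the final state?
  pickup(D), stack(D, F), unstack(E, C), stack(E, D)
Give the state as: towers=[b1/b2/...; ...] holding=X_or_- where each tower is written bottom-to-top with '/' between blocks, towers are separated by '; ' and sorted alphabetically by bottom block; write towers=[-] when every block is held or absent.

towers=[A/B/C; F/D/E] holding=-

step 1 (pickup(D)): towers=[A/B/C/E; F] holding=D
step 2 (stack(D, F)): towers=[A/B/C/E; F/D] holding=-
step 3 (unstack(E, C)): towers=[A/B/C; F/D] holding=E
step 4 (stack(E, D)): towers=[A/B/C; F/D/E] holding=-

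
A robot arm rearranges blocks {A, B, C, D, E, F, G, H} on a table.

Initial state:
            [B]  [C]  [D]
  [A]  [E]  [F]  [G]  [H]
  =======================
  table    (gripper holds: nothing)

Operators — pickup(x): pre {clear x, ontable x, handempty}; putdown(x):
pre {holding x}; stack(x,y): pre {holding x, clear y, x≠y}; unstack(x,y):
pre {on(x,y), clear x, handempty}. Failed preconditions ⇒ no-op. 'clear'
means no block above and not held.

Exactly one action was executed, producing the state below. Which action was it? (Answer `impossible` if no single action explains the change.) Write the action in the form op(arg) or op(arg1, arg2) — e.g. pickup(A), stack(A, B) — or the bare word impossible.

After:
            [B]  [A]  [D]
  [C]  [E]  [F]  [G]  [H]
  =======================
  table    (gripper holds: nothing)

target: towers=[C; E; F/B; G/A; H/D] holding=-
         pickup(A) → towers=[E; F/B; G/C; H/D] holding=A
         pickup(E) → towers=[A; F/B; G/C; H/D] holding=E
     unstack(B, F) → towers=[A; E; F; G/C; H/D] holding=B
     unstack(D, H) → towers=[A; E; F/B; G/C; H] holding=D
     unstack(C, G) → towers=[A; E; F/B; G; H/D] holding=C
none of the 5 applicable actions match → impossible

impossible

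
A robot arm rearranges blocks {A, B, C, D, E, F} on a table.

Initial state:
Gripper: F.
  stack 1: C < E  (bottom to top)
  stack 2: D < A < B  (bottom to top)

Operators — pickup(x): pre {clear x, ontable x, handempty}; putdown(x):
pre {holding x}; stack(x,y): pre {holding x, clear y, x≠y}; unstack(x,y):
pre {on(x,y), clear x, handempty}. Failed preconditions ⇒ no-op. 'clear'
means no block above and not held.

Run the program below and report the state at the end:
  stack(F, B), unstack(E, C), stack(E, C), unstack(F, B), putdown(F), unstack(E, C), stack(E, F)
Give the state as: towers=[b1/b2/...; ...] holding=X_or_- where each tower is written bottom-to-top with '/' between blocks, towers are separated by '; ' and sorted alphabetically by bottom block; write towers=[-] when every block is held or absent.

towers=[C; D/A/B; F/E] holding=-

step 1 (stack(F, B)): towers=[C/E; D/A/B/F] holding=-
step 2 (unstack(E, C)): towers=[C; D/A/B/F] holding=E
step 3 (stack(E, C)): towers=[C/E; D/A/B/F] holding=-
step 4 (unstack(F, B)): towers=[C/E; D/A/B] holding=F
step 5 (putdown(F)): towers=[C/E; D/A/B; F] holding=-
step 6 (unstack(E, C)): towers=[C; D/A/B; F] holding=E
step 7 (stack(E, F)): towers=[C; D/A/B; F/E] holding=-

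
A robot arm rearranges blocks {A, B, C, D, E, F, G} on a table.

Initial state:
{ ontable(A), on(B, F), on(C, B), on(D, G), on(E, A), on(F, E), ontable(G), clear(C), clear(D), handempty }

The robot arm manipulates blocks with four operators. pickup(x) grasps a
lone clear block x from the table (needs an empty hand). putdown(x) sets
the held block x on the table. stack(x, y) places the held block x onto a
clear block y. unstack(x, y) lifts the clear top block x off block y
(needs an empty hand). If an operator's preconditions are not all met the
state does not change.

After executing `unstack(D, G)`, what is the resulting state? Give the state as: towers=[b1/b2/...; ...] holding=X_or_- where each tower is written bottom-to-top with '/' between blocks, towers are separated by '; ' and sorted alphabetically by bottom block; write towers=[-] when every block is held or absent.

before: towers=[A/E/F/B/C; G/D] holding=-
pre[unstack(D, G)]: on(D,G) ✓, clear(D) ✓, handempty ✓
all met → apply unstack(D, G)
after:  towers=[A/E/F/B/C; G] holding=D

towers=[A/E/F/B/C; G] holding=D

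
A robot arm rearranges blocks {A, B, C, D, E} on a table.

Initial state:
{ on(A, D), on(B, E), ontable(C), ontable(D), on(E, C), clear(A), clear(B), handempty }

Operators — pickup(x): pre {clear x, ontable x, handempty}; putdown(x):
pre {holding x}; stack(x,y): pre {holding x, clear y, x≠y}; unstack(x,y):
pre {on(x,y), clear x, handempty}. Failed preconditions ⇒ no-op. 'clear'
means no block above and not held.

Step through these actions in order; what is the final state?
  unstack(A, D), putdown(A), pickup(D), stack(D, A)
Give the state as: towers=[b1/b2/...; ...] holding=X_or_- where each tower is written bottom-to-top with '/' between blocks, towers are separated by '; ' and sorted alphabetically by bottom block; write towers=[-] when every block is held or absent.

step 1 (unstack(A, D)): towers=[C/E/B; D] holding=A
step 2 (putdown(A)): towers=[A; C/E/B; D] holding=-
step 3 (pickup(D)): towers=[A; C/E/B] holding=D
step 4 (stack(D, A)): towers=[A/D; C/E/B] holding=-

towers=[A/D; C/E/B] holding=-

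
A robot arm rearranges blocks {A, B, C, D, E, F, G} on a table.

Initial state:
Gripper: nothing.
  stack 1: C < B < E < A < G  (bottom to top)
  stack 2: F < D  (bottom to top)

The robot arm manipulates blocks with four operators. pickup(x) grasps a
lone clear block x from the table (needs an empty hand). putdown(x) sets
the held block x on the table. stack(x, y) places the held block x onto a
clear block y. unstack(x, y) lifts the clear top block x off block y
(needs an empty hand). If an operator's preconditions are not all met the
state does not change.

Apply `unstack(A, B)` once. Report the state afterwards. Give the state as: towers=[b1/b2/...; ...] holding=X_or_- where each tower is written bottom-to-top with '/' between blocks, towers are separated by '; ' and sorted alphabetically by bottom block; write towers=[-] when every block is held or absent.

before: towers=[C/B/E/A/G; F/D] holding=-
pre[unstack(A, B)]: on(A,B) fail, clear(A) fail, handempty ok
on(A,B), clear(A) unmet → unstack(A, B) is a no-op
after:  towers=[C/B/E/A/G; F/D] holding=-

towers=[C/B/E/A/G; F/D] holding=-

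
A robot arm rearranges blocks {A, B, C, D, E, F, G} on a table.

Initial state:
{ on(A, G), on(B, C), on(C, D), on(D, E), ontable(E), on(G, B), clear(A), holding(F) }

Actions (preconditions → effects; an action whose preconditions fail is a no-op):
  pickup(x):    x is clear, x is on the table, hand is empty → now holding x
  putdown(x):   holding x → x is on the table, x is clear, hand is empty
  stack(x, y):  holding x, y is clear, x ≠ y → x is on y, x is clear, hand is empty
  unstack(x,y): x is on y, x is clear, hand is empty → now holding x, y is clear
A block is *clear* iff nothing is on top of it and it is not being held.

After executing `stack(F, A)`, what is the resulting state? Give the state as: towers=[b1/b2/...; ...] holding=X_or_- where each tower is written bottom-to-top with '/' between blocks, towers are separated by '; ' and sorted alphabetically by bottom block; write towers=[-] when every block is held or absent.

before: towers=[E/D/C/B/G/A] holding=F
pre[stack(F, A)]: holding(F) yes, clear(A) yes, F≠A yes
all met → apply stack(F, A)
after:  towers=[E/D/C/B/G/A/F] holding=-

towers=[E/D/C/B/G/A/F] holding=-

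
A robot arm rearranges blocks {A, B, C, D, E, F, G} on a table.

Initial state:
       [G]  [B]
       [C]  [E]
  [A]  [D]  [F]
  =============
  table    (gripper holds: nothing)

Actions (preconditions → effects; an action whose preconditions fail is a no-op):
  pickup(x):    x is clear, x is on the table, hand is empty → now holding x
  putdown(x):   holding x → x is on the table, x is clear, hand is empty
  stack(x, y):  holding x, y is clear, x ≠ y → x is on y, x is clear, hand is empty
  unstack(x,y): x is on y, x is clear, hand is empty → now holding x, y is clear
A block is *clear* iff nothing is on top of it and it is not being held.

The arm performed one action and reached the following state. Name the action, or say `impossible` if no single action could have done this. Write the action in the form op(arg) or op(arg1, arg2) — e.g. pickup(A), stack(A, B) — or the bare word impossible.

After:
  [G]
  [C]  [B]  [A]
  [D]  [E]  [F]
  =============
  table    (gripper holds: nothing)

target: towers=[D/C/G; E/B; F/A] holding=-
     unstack(B, E) → towers=[A; D/C/G; F/E] holding=B
     unstack(G, C) → towers=[A; D/C; F/E/B] holding=G
         pickup(A) → towers=[D/C/G; F/E/B] holding=A
none of the 3 applicable actions match → impossible

impossible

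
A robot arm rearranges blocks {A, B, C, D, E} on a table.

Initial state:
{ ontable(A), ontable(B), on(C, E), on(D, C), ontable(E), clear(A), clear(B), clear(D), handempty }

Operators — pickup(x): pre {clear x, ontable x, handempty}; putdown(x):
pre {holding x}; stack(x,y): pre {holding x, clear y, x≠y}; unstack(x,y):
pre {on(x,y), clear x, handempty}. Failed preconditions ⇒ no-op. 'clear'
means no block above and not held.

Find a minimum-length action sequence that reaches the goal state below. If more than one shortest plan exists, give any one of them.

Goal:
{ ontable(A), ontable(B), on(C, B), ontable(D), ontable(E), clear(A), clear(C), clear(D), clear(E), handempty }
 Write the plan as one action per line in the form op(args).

unstack(D, C)
putdown(D)
unstack(C, E)
stack(C, B)

step 1 (unstack(D, C)): towers=[A; B; E/C] holding=D
step 2 (putdown(D)): towers=[A; B; D; E/C] holding=-
step 3 (unstack(C, E)): towers=[A; B; D; E] holding=C
step 4 (stack(C, B)): towers=[A; B/C; D; E] holding=-
goal check: towers=[A; B/C; D; E] holding=- — reached (length 4, optimal by BFS)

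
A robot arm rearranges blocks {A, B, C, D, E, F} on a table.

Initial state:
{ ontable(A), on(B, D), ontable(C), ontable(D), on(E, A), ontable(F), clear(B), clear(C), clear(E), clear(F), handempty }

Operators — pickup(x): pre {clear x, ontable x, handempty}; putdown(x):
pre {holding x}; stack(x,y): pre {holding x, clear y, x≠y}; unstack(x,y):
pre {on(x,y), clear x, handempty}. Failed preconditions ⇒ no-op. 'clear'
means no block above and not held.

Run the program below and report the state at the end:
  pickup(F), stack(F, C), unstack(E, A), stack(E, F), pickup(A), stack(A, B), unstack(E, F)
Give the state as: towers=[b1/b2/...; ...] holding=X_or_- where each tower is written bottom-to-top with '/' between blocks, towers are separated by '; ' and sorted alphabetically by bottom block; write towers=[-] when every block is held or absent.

step 1 (pickup(F)): towers=[A/E; C; D/B] holding=F
step 2 (stack(F, C)): towers=[A/E; C/F; D/B] holding=-
step 3 (unstack(E, A)): towers=[A; C/F; D/B] holding=E
step 4 (stack(E, F)): towers=[A; C/F/E; D/B] holding=-
step 5 (pickup(A)): towers=[C/F/E; D/B] holding=A
step 6 (stack(A, B)): towers=[C/F/E; D/B/A] holding=-
step 7 (unstack(E, F)): towers=[C/F; D/B/A] holding=E

towers=[C/F; D/B/A] holding=E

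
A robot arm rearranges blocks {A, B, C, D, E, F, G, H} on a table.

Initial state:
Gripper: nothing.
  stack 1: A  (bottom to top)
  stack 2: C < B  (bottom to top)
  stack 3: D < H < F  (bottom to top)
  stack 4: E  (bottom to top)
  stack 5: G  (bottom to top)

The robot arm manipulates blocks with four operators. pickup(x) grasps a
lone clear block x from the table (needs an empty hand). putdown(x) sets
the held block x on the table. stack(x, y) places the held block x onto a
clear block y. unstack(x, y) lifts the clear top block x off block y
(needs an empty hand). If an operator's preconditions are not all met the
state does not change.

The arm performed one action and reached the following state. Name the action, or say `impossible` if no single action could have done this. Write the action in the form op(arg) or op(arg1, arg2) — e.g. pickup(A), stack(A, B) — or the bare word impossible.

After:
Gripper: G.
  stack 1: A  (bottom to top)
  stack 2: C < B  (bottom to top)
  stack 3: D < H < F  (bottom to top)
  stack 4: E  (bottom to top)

target: towers=[A; C/B; D/H/F; E] holding=G
         pickup(G) → towers=[A; C/B; D/H/F; E] holding=G  ← match
         pickup(A) → towers=[C/B; D/H/F; E; G] holding=A
         pickup(E) → towers=[A; C/B; D/H/F; G] holding=E
     unstack(B, C) → towers=[A; C; D/H/F; E; G] holding=B
     unstack(F, H) → towers=[A; C/B; D/H; E; G] holding=F

pickup(G)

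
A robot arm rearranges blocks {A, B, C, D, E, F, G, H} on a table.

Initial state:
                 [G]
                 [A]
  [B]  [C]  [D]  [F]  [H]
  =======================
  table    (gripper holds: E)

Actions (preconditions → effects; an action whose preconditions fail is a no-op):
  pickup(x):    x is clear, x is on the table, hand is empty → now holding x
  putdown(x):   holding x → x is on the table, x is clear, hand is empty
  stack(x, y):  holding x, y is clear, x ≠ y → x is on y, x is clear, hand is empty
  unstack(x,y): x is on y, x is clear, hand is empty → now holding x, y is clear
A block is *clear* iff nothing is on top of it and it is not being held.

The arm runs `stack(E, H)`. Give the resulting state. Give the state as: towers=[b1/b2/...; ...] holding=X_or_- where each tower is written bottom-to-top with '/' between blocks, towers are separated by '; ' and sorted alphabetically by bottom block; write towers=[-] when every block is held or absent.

before: towers=[B; C; D; F/A/G; H] holding=E
pre[stack(E, H)]: holding(E) yes, clear(H) yes, E≠H yes
all met → apply stack(E, H)
after:  towers=[B; C; D; F/A/G; H/E] holding=-

towers=[B; C; D; F/A/G; H/E] holding=-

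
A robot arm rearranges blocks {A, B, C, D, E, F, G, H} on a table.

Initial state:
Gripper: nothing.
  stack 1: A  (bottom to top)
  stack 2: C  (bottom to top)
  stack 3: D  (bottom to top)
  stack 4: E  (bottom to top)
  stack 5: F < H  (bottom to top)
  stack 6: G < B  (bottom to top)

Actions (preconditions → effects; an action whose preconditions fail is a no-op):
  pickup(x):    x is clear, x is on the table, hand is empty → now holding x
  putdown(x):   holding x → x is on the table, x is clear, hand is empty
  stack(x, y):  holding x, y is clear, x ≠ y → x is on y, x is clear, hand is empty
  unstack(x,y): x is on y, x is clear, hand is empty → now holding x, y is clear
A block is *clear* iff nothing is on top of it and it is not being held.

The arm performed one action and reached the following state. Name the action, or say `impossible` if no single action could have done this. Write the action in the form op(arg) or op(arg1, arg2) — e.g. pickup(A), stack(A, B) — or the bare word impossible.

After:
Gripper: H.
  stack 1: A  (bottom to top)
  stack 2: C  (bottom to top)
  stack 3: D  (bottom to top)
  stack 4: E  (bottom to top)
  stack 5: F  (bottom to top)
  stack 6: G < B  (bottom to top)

unstack(H, F)

target: towers=[A; C; D; E; F; G/B] holding=H
         pickup(A) → towers=[C; D; E; F/H; G/B] holding=A
         pickup(E) → towers=[A; C; D; F/H; G/B] holding=E
     unstack(H, F) → towers=[A; C; D; E; F; G/B] holding=H  ← match
     unstack(B, G) → towers=[A; C; D; E; F/H; G] holding=B
         pickup(D) → towers=[A; C; E; F/H; G/B] holding=D
         pickup(C) → towers=[A; D; E; F/H; G/B] holding=C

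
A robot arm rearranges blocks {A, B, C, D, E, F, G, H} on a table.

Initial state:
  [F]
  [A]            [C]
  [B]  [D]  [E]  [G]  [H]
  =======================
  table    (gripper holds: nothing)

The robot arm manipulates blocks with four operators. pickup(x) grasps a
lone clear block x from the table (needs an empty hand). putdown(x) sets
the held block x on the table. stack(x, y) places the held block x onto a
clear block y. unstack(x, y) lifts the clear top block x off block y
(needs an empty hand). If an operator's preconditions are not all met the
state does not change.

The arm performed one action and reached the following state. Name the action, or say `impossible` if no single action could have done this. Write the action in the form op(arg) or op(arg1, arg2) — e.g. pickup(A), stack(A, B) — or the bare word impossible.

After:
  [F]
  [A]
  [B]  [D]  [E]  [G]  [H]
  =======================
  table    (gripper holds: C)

unstack(C, G)

target: towers=[B/A/F; D; E; G; H] holding=C
         pickup(E) → towers=[B/A/F; D; G/C; H] holding=E
         pickup(H) → towers=[B/A/F; D; E; G/C] holding=H
     unstack(F, A) → towers=[B/A; D; E; G/C; H] holding=F
         pickup(D) → towers=[B/A/F; E; G/C; H] holding=D
     unstack(C, G) → towers=[B/A/F; D; E; G; H] holding=C  ← match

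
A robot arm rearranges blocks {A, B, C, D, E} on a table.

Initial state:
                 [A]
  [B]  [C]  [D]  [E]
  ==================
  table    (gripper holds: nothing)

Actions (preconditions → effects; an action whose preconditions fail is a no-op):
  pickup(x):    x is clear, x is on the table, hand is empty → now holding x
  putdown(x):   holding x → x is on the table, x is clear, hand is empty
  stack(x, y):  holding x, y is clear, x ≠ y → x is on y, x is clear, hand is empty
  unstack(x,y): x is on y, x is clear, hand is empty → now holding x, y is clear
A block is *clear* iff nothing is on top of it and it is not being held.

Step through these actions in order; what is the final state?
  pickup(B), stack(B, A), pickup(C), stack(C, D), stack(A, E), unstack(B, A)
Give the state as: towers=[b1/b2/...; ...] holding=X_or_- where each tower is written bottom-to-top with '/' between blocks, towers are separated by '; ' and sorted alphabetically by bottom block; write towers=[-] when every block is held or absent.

step 1 (pickup(B)): towers=[C; D; E/A] holding=B
step 2 (stack(B, A)): towers=[C; D; E/A/B] holding=-
step 3 (pickup(C)): towers=[D; E/A/B] holding=C
step 4 (stack(C, D)): towers=[D/C; E/A/B] holding=-
step 5 (stack(A, E)) [no-op]: towers=[D/C; E/A/B] holding=-
step 6 (unstack(B, A)): towers=[D/C; E/A] holding=B

towers=[D/C; E/A] holding=B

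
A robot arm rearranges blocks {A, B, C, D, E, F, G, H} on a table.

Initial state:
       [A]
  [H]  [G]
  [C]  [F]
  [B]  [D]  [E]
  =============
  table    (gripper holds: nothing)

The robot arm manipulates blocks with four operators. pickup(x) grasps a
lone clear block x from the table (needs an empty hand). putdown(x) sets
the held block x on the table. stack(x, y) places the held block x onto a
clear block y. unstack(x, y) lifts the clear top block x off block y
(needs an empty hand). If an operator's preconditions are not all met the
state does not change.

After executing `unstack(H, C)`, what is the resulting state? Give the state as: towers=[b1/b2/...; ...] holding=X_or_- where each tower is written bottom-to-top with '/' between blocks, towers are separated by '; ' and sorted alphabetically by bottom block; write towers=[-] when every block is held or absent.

before: towers=[B/C/H; D/F/G/A; E] holding=-
pre[unstack(H, C)]: on(H,C) yes, clear(H) yes, handempty yes
all met → apply unstack(H, C)
after:  towers=[B/C; D/F/G/A; E] holding=H

towers=[B/C; D/F/G/A; E] holding=H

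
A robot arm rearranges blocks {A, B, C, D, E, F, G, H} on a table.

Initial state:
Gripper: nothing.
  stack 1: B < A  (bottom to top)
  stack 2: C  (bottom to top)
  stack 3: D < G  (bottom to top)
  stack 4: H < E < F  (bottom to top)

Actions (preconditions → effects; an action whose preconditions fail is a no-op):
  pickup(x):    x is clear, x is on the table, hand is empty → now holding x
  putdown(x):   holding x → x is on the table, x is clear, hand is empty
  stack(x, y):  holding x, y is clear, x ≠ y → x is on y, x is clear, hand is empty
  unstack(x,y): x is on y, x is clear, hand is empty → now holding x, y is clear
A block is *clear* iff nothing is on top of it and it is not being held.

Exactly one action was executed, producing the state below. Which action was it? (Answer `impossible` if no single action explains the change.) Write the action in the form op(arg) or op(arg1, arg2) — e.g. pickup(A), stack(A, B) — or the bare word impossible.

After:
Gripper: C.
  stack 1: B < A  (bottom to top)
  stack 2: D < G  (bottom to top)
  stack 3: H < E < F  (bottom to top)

pickup(C)

target: towers=[B/A; D/G; H/E/F] holding=C
     unstack(G, D) → towers=[B/A; C; D; H/E/F] holding=G
     unstack(A, B) → towers=[B; C; D/G; H/E/F] holding=A
     unstack(F, E) → towers=[B/A; C; D/G; H/E] holding=F
         pickup(C) → towers=[B/A; D/G; H/E/F] holding=C  ← match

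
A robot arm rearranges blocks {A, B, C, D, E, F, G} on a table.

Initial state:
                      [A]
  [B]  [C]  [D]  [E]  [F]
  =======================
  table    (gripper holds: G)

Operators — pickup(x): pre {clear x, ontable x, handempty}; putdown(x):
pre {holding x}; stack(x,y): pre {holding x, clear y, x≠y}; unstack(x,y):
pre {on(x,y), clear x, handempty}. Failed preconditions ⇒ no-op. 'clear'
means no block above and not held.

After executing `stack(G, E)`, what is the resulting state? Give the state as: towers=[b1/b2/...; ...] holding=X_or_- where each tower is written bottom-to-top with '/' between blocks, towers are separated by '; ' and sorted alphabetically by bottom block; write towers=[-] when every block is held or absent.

towers=[B; C; D; E/G; F/A] holding=-

before: towers=[B; C; D; E; F/A] holding=G
pre[stack(G, E)]: holding(G) ok, clear(E) ok, G≠E ok
all met → apply stack(G, E)
after:  towers=[B; C; D; E/G; F/A] holding=-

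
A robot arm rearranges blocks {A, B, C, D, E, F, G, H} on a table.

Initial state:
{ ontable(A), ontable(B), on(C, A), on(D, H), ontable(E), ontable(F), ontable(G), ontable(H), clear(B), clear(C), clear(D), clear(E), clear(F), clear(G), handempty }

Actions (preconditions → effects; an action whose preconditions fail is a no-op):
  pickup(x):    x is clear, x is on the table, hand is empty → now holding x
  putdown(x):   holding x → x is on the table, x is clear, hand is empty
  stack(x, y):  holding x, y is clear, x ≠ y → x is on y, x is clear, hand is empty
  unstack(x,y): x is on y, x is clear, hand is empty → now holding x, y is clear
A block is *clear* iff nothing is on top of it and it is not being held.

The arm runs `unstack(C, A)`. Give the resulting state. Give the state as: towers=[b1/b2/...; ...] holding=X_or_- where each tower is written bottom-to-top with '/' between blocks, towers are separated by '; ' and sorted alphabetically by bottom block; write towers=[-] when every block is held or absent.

before: towers=[A/C; B; E; F; G; H/D] holding=-
pre[unstack(C, A)]: on(C,A) ok, clear(C) ok, handempty ok
all met → apply unstack(C, A)
after:  towers=[A; B; E; F; G; H/D] holding=C

towers=[A; B; E; F; G; H/D] holding=C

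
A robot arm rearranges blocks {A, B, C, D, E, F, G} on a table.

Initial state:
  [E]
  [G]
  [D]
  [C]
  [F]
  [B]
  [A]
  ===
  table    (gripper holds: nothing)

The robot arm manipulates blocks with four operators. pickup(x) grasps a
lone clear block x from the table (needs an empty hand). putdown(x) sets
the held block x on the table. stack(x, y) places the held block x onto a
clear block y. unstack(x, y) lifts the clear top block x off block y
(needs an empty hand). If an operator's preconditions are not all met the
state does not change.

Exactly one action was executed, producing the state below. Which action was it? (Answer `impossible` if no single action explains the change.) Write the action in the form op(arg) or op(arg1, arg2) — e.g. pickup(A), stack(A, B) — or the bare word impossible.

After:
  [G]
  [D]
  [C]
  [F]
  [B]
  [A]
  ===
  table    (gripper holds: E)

target: towers=[A/B/F/C/D/G] holding=E
     unstack(E, G) → towers=[A/B/F/C/D/G] holding=E  ← match

unstack(E, G)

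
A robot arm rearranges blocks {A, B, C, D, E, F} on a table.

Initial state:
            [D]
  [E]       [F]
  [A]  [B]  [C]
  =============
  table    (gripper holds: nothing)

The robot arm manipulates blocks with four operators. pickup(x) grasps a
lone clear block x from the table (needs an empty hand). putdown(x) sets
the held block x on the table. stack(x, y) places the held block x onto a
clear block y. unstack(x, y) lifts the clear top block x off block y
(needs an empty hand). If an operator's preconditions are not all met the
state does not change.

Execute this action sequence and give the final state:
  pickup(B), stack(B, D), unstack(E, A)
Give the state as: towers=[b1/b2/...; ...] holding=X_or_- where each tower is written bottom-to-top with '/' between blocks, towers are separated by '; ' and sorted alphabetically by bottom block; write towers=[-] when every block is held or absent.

towers=[A; C/F/D/B] holding=E

step 1 (pickup(B)): towers=[A/E; C/F/D] holding=B
step 2 (stack(B, D)): towers=[A/E; C/F/D/B] holding=-
step 3 (unstack(E, A)): towers=[A; C/F/D/B] holding=E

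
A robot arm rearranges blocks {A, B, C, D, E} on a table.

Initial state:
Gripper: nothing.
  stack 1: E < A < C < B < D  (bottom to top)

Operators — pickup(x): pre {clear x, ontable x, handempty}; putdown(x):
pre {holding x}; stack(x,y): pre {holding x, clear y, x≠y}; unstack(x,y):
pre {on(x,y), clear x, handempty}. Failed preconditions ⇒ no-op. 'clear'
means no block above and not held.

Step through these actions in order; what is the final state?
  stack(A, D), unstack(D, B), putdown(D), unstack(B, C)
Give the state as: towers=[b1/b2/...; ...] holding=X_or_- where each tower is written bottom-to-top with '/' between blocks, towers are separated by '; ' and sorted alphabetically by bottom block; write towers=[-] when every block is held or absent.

towers=[D; E/A/C] holding=B

step 1 (stack(A, D)) [no-op]: towers=[E/A/C/B/D] holding=-
step 2 (unstack(D, B)): towers=[E/A/C/B] holding=D
step 3 (putdown(D)): towers=[D; E/A/C/B] holding=-
step 4 (unstack(B, C)): towers=[D; E/A/C] holding=B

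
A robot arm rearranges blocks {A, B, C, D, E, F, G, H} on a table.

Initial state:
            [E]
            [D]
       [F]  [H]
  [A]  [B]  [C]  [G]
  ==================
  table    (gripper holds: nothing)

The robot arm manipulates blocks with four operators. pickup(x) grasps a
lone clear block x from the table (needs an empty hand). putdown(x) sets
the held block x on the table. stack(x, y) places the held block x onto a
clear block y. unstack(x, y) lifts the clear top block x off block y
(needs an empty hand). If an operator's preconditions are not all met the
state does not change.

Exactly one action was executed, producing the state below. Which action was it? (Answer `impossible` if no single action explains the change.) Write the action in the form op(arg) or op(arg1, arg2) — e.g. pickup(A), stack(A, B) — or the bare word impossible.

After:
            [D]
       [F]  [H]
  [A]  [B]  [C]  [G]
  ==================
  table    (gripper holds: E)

target: towers=[A; B/F; C/H/D; G] holding=E
         pickup(G) → towers=[A; B/F; C/H/D/E] holding=G
         pickup(A) → towers=[B/F; C/H/D/E; G] holding=A
     unstack(E, D) → towers=[A; B/F; C/H/D; G] holding=E  ← match
     unstack(F, B) → towers=[A; B; C/H/D/E; G] holding=F

unstack(E, D)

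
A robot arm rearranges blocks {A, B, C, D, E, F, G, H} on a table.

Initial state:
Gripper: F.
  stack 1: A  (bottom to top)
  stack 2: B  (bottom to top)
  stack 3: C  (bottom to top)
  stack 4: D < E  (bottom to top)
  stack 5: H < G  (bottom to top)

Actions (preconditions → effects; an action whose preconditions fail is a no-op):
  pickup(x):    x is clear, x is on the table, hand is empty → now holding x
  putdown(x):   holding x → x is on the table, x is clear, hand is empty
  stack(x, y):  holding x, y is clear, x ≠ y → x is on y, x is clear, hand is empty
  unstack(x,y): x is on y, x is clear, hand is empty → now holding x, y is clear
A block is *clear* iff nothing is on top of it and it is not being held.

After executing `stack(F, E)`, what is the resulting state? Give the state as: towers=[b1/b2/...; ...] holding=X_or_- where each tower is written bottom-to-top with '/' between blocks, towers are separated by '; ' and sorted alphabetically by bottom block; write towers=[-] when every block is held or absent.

towers=[A; B; C; D/E/F; H/G] holding=-

before: towers=[A; B; C; D/E; H/G] holding=F
pre[stack(F, E)]: holding(F) yes, clear(E) yes, F≠E yes
all met → apply stack(F, E)
after:  towers=[A; B; C; D/E/F; H/G] holding=-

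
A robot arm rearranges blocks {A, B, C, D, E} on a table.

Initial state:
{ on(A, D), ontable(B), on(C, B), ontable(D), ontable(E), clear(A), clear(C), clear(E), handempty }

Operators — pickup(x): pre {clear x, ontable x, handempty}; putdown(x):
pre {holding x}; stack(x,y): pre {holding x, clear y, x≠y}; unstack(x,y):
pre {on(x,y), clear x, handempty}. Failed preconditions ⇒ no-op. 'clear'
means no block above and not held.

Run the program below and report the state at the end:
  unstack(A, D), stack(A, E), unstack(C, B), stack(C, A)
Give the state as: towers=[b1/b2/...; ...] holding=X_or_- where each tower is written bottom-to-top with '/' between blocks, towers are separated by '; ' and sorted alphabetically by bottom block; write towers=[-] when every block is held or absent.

step 1 (unstack(A, D)): towers=[B/C; D; E] holding=A
step 2 (stack(A, E)): towers=[B/C; D; E/A] holding=-
step 3 (unstack(C, B)): towers=[B; D; E/A] holding=C
step 4 (stack(C, A)): towers=[B; D; E/A/C] holding=-

towers=[B; D; E/A/C] holding=-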